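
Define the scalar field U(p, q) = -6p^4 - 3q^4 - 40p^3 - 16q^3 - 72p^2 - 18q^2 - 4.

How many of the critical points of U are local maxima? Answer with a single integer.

U separates as a function of p plus a function of q, so ∇U=0 decouples.
∂U/∂p = -24p(p + 2)(p + 3) = 0 at p ∈ {-3, -2, 0}; ∂U/∂q = -12q(q + 1)(q + 3) = 0 at q ∈ {-3, -1, 0}.
The Hessian is diagonal: diag(U_pp, U_qq). Second derivatives: U_pp(-3)=-72, U_pp(-2)=48, U_pp(0)=-144; U_qq(-3)=-72, U_qq(-1)=24, U_qq(0)=-36.
Local maxima occur where both diagonal entries negative: (-3, -3), (-3, 0), (0, -3), (0, 0). Count: 4.

4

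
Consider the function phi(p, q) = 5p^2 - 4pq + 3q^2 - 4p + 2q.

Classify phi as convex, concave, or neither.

convex

phi is quadratic, so its Hessian is the constant matrix H = [[10, -4], [-4, 6]].
det(H) = 44, tr(H) = 16.
det(H) > 0 and tr(H) > 0, so H is positive definite everywhere: convex.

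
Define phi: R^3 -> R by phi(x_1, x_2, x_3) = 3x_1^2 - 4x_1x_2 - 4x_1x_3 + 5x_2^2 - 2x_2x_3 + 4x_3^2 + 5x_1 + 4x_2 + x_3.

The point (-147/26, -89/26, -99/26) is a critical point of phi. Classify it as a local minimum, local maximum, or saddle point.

local minimum

The Hessian is constant: H = [[6, -4, -4], [-4, 10, -2], [-4, -2, 8]].
Leading principal minors: Δ₁ = 6, Δ₂ = 44, Δ₃ = 104.
All leading minors are positive, so H is positive definite: a local minimum.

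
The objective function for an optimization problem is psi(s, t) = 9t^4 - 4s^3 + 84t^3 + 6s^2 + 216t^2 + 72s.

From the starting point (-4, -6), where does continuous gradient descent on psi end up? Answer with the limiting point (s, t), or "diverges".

(-2, -4)

psi is separable, so gradient descent decouples: s follows -∂psi/∂s, t follows -∂psi/∂t.
∂psi/∂s = -12(s - 3)(s + 2); at s=-4 this is -168, so s increases.
∂psi/∂t = 36t(t + 3)(t + 4); at t=-6 this is -1296, so t increases.
s converges to its nearest critical value -2 (a local min of the s-part); t converges to -4. The iterate converges to (-2, -4).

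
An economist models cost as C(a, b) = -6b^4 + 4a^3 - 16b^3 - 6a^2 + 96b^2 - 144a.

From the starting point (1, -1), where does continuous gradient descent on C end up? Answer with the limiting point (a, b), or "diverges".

C is separable, so gradient descent decouples: a follows -∂C/∂a, b follows -∂C/∂b.
∂C/∂a = 12(a - 4)(a + 3); at a=1 this is -144, so a increases.
∂C/∂b = -24b(b - 2)(b + 4); at b=-1 this is -216, so b increases.
a converges to its nearest critical value 4 (a local min of the a-part); b converges to 0. The iterate converges to (4, 0).

(4, 0)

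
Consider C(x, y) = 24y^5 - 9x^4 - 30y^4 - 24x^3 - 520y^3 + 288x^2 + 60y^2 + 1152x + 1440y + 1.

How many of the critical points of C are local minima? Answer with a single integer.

2

C separates as a function of x plus a function of y, so ∇C=0 decouples.
∂C/∂x = -36(x - 4)(x + 2)(x + 4) = 0 at x ∈ {-4, -2, 4}; ∂C/∂y = 120(y - 4)(y - 1)(y + 1)(y + 3) = 0 at y ∈ {-3, -1, 1, 4}.
The Hessian is diagonal: diag(C_xx, C_yy). Second derivatives: C_xx(-4)=-576, C_xx(-2)=432, C_xx(4)=-1728; C_yy(-3)=-6720, C_yy(-1)=2400, C_yy(1)=-2880, C_yy(4)=12600.
Local minima occur where both diagonal entries positive: (-2, -1), (-2, 4). Count: 2.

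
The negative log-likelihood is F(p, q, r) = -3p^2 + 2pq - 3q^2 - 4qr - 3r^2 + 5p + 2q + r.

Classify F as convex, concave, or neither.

F is quadratic, so its Hessian is the constant matrix H = [[-6, 2, 0], [2, -6, -4], [0, -4, -6]].
Leading principal minors: -6, 32, -96.
Signs alternate −, +, − ⇒ H ≺ 0 ⇒ concave.

concave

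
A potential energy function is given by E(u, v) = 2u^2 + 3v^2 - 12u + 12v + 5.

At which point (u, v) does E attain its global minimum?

E(u,v) separates as P(u) + Q(v) + 5, so its minimum is min P + min Q + 5.
P'(u) = 4u - 12 vanishes at u ∈ {3}; Q'(v) = 6v + 12 vanishes at v ∈ {-2}.
Local minima of P (where P''>0): P(3)=-18. Local minima of Q: Q(-2)=-12.
So the global minimum of E is P(3) + Q(-2) + 5 = -18 − 12 + 5 = -25, attained at (3, -2).

(3, -2)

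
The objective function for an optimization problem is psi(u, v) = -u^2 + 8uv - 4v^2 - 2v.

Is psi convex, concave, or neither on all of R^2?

psi is quadratic, so its Hessian is the constant matrix H = [[-2, 8], [8, -8]].
det(H) = -48, tr(H) = -10.
det(H) < 0, so H is indefinite: neither convex nor concave.

neither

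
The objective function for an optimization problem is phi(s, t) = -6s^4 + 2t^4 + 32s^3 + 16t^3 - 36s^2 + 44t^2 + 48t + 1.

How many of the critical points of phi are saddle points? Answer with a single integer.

5

phi separates as a function of s plus a function of t, so ∇phi=0 decouples.
∂phi/∂s = -24s(s - 3)(s - 1) = 0 at s ∈ {0, 1, 3}; ∂phi/∂t = 8(t + 1)(t + 2)(t + 3) = 0 at t ∈ {-3, -2, -1}.
The Hessian is diagonal: diag(phi_ss, phi_tt). Second derivatives: phi_ss(0)=-72, phi_ss(1)=48, phi_ss(3)=-144; phi_tt(-3)=16, phi_tt(-2)=-8, phi_tt(-1)=16.
Saddle points occur where the two diagonal entries have opposite signs: (0, -3), (0, -1), (1, -2), (3, -3), (3, -1). Count: 5.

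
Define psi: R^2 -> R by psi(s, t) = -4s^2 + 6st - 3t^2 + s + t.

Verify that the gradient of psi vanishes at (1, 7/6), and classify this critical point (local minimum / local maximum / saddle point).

local maximum

∇psi = (-8s + 6t + 1, 6s - 6t + 1); substituting (1, 7/6) gives ∇psi = (0, 0), so (1, 7/6) is indeed a critical point.
The Hessian of psi is constant: H = [[-8, 6], [6, -6]].
det(H) = (-8)·(-6) − 6² = 12.
det(H) > 0 and tr(H) = -14 < 0, so H is negative definite and the point is a local maximum.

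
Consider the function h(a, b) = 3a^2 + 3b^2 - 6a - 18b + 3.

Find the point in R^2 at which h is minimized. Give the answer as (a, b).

(1, 3)

h(a,b) separates as P(a) + Q(b) + 3, so its minimum is min P + min Q + 3.
P'(a) = 6a - 6 vanishes at a ∈ {1}; Q'(b) = 6b - 18 vanishes at b ∈ {3}.
Local minima of P (where P''>0): P(1)=-3. Local minima of Q: Q(3)=-27.
So the global minimum of h is P(1) + Q(3) + 3 = -3 − 27 + 3 = -27, attained at (1, 3).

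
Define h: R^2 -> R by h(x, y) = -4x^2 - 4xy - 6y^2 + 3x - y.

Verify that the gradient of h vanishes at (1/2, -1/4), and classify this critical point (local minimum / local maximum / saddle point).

local maximum

∇h = (-8x - 4y + 3, -4x - 12y - 1); substituting (1/2, -1/4) gives ∇h = (0, 0), so (1/2, -1/4) is indeed a critical point.
The Hessian of h is constant: H = [[-8, -4], [-4, -12]].
det(H) = (-8)·(-12) − (-4)² = 80.
det(H) > 0 and tr(H) = -20 < 0, so H is negative definite and the point is a local maximum.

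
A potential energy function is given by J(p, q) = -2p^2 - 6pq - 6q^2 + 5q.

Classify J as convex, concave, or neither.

concave

J is quadratic, so its Hessian is the constant matrix H = [[-4, -6], [-6, -12]].
det(H) = 12, tr(H) = -16.
det(H) > 0 and tr(H) < 0, so H is negative definite everywhere: concave.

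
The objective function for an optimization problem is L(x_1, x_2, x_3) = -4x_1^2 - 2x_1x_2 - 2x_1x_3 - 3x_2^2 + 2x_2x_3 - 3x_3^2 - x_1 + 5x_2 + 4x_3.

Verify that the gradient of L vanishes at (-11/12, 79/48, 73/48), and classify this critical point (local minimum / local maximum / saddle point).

local maximum

∇L = (-8x_1 - 2x_2 - 2x_3 - 1, -2x_1 - 6x_2 + 2x_3 + 5, -2x_1 + 2x_2 - 6x_3 + 4); substituting (-11/12, 79/48, 73/48) gives ∇L = (0, 0, 0), so (-11/12, 79/48, 73/48) is indeed a critical point.
The Hessian is constant: H = [[-8, -2, -2], [-2, -6, 2], [-2, 2, -6]].
Leading principal minors: Δ₁ = -8, Δ₂ = 44, Δ₃ = -192.
The minors alternate sign starting negative (−, +, −), so H is negative definite: a local maximum.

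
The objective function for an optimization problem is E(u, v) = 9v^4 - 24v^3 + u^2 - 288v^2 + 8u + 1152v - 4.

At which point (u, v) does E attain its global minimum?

(-4, -4)

E(u,v) separates as P(u) + Q(v) − 4, so its minimum is min P + min Q − 4.
P'(u) = 2u + 8 vanishes at u ∈ {-4}; Q'(v) = 36(v - 4)(v - 2)(v + 4) vanishes at v ∈ {-4, 2, 4}.
Local minima of P (where P''>0): P(-4)=-16. Local minima of Q: Q(-4)=-5376, Q(4)=768.
So the global minimum of E is P(-4) + Q(-4) − 4 = -16 − 5376 − 4 = -5396, attained at (-4, -4).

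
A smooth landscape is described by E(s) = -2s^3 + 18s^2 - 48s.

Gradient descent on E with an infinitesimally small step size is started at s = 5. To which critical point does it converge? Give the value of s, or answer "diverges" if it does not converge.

diverges

E'(s) = -6(s - 4)(s - 2), so E'(5) = -18.
Gradient descent moves in the -E' direction, i.e. s is increasing.
There is no critical point above s=5, and E' keeps the same sign, so the iterate runs off to +∞.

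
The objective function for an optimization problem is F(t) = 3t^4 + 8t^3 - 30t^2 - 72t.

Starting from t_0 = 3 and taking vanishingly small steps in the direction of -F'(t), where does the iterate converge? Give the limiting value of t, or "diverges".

F'(t) = 12(t - 2)(t + 1)(t + 3), so F'(3) = 288.
Gradient descent moves in the -F' direction, i.e. t is decreasing.
The nearest critical point in that direction is t = 2, where F'' = 180 > 0 (a local minimum). The iterate converges there.

2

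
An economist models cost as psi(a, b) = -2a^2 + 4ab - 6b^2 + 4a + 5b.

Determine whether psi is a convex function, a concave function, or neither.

concave

psi is quadratic, so its Hessian is the constant matrix H = [[-4, 4], [4, -12]].
det(H) = 32, tr(H) = -16.
det(H) > 0 and tr(H) < 0, so H is negative definite everywhere: concave.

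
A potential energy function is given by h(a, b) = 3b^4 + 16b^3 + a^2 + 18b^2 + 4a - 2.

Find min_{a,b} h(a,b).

h(a,b) separates as P(a) + Q(b) − 2, so its minimum is min P + min Q − 2.
P'(a) = 2a + 4 vanishes at a ∈ {-2}; Q'(b) = 12b(b + 1)(b + 3) vanishes at b ∈ {-3, -1, 0}.
Local minima of P (where P''>0): P(-2)=-4. Local minima of Q: Q(-3)=-27, Q(0)=0.
So the global minimum of h is P(-2) + Q(-3) − 2 = -4 − 27 − 2 = -33, attained at (-2, -3).

-33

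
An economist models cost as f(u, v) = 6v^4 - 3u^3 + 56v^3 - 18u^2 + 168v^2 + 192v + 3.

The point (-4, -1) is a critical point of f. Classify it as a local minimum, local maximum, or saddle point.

The mixed partial ∂²f/∂u∂v is 0, so the Hessian at any point is diag(f_uu, f_vv) = diag(-18(u + 2), 24(3v^2 + 14v + 14)).
At (-4, -1): H = diag(36, 72).
Both eigenvalues are positive, so H is positive definite: a local minimum.

local minimum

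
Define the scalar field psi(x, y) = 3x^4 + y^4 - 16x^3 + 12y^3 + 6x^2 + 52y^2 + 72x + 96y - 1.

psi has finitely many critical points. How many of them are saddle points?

4

psi separates as a function of x plus a function of y, so ∇psi=0 decouples.
∂psi/∂x = 12(x - 3)(x - 2)(x + 1) = 0 at x ∈ {-1, 2, 3}; ∂psi/∂y = 4(y + 2)(y + 3)(y + 4) = 0 at y ∈ {-4, -3, -2}.
The Hessian is diagonal: diag(psi_xx, psi_yy). Second derivatives: psi_xx(-1)=144, psi_xx(2)=-36, psi_xx(3)=48; psi_yy(-4)=8, psi_yy(-3)=-4, psi_yy(-2)=8.
Saddle points occur where the two diagonal entries have opposite signs: (-1, -3), (2, -4), (2, -2), (3, -3). Count: 4.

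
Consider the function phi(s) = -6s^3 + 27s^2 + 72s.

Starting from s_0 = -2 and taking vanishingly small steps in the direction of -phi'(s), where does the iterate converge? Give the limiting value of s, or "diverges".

-1

phi'(s) = -18(s - 4)(s + 1), so phi'(-2) = -108.
Gradient descent moves in the -phi' direction, i.e. s is increasing.
The nearest critical point in that direction is s = -1, where phi'' = 90 > 0 (a local minimum). The iterate converges there.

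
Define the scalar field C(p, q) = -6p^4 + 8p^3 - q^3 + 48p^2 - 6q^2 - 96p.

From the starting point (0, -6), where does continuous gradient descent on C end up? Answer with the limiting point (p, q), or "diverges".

C is separable, so gradient descent decouples: p follows -∂C/∂p, q follows -∂C/∂q.
∂C/∂p = -24(p - 2)(p - 1)(p + 2); at p=0 this is -96, so p increases.
∂C/∂q = -3q(q + 4); at q=-6 this is -36, so q increases.
p converges to its nearest critical value 1 (a local min of the p-part); q converges to -4. The iterate converges to (1, -4).

(1, -4)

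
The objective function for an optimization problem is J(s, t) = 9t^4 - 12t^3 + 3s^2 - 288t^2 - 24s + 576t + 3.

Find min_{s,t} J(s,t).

J(s,t) separates as P(s) + Q(t) + 3, so its minimum is min P + min Q + 3.
P'(s) = 6s - 24 vanishes at s ∈ {4}; Q'(t) = 36(t - 4)(t - 1)(t + 4) vanishes at t ∈ {-4, 1, 4}.
Local minima of P (where P''>0): P(4)=-48. Local minima of Q: Q(-4)=-3840, Q(4)=-768.
So the global minimum of J is P(4) + Q(-4) + 3 = -48 − 3840 + 3 = -3885, attained at (4, -4).

-3885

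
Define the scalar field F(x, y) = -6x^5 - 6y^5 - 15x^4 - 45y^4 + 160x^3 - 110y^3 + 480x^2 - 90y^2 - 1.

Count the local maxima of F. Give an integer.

F separates as a function of x plus a function of y, so ∇F=0 decouples.
∂F/∂x = -30x(x - 4)(x + 2)(x + 4) = 0 at x ∈ {-4, -2, 0, 4}; ∂F/∂y = -30y(y + 1)(y + 2)(y + 3) = 0 at y ∈ {-3, -2, -1, 0}.
The Hessian is diagonal: diag(F_xx, F_yy). Second derivatives: F_xx(-4)=1920, F_xx(-2)=-720, F_xx(0)=960, F_xx(4)=-5760; F_yy(-3)=180, F_yy(-2)=-60, F_yy(-1)=60, F_yy(0)=-180.
Local maxima occur where both diagonal entries negative: (-2, -2), (-2, 0), (4, -2), (4, 0). Count: 4.

4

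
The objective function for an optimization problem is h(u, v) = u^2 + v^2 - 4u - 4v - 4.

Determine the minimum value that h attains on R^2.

-12

h(u,v) separates as P(u) + Q(v) − 4, so its minimum is min P + min Q − 4.
P'(u) = 2u - 4 vanishes at u ∈ {2}; Q'(v) = 2v - 4 vanishes at v ∈ {2}.
Local minima of P (where P''>0): P(2)=-4. Local minima of Q: Q(2)=-4.
So the global minimum of h is P(2) + Q(2) − 4 = -4 − 4 − 4 = -12, attained at (2, 2).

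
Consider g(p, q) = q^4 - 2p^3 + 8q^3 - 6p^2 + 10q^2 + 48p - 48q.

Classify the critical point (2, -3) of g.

local maximum

The mixed partial ∂²g/∂p∂q is 0, so the Hessian at any point is diag(g_pp, g_qq) = diag(-12(p + 1), 4(3q^2 + 12q + 5)).
At (2, -3): H = diag(-36, -16).
Both eigenvalues are negative, so H is negative definite: a local maximum.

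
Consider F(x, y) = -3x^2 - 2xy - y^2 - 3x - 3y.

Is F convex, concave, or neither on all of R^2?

concave

F is quadratic, so its Hessian is the constant matrix H = [[-6, -2], [-2, -2]].
det(H) = 8, tr(H) = -8.
det(H) > 0 and tr(H) < 0, so H is negative definite everywhere: concave.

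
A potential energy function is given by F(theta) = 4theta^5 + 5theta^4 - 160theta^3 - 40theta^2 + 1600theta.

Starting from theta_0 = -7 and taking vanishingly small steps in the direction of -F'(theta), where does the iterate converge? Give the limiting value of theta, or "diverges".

diverges

F'(theta) = 20(theta - 4)(theta - 2)(theta + 2)(theta + 5), so F'(-7) = 19800.
Gradient descent moves in the -F' direction, i.e. theta is decreasing.
There is no critical point below theta=-7, and F' keeps the same sign, so the iterate runs off to −∞.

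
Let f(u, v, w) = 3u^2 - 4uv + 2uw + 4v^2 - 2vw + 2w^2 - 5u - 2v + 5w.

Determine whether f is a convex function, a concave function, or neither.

f is quadratic, so its Hessian is the constant matrix H = [[6, -4, 2], [-4, 8, -2], [2, -2, 4]].
Leading principal minors: 6, 32, 104.
All positive ⇒ H ≻ 0 ⇒ convex.

convex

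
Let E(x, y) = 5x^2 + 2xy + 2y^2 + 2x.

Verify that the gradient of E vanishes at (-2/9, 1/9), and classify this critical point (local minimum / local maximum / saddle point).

local minimum

∇E = (10x + 2y + 2, 2x + 4y); substituting (-2/9, 1/9) gives ∇E = (0, 0), so (-2/9, 1/9) is indeed a critical point.
The Hessian of E is constant: H = [[10, 2], [2, 4]].
det(H) = 10·4 − 2² = 36.
det(H) > 0 and tr(H) = 14 > 0, so H is positive definite and the point is a local minimum.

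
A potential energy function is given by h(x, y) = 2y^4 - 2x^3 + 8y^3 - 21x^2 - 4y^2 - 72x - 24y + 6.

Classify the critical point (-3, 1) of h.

The mixed partial ∂²h/∂x∂y is 0, so the Hessian at any point is diag(h_xx, h_yy) = diag(-6(2x + 7), 8(3y^2 + 6y - 1)).
At (-3, 1): H = diag(-6, 64).
The eigenvalues have opposite signs, so H is indefinite: a saddle point.

saddle point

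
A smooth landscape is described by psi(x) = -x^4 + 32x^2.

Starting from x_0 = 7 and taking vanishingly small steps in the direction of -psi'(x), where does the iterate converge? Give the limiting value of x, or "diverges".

psi'(x) = -4x(x - 4)(x + 4), so psi'(7) = -924.
Gradient descent moves in the -psi' direction, i.e. x is increasing.
There is no critical point above x=7, and psi' keeps the same sign, so the iterate runs off to +∞.

diverges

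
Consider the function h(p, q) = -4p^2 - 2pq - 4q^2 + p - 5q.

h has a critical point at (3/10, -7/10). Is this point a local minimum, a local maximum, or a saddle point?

local maximum

The Hessian of h is constant: H = [[-8, -2], [-2, -8]].
det(H) = (-8)·(-8) − (-2)² = 60.
det(H) > 0 and tr(H) = -16 < 0, so H is negative definite and the point is a local maximum.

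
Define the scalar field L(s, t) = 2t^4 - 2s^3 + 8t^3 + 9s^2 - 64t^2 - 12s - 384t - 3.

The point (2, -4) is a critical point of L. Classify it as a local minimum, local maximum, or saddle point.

The mixed partial ∂²L/∂s∂t is 0, so the Hessian at any point is diag(L_ss, L_tt) = diag(6(-2s + 3), 8(3t^2 + 6t - 16)).
At (2, -4): H = diag(-6, 64).
The eigenvalues have opposite signs, so H is indefinite: a saddle point.

saddle point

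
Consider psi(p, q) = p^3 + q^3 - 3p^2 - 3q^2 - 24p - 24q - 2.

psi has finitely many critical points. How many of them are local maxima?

psi separates as a function of p plus a function of q, so ∇psi=0 decouples.
∂psi/∂p = 3(p - 4)(p + 2) = 0 at p ∈ {-2, 4}; ∂psi/∂q = 3(q - 4)(q + 2) = 0 at q ∈ {-2, 4}.
The Hessian is diagonal: diag(psi_pp, psi_qq). Second derivatives: psi_pp(-2)=-18, psi_pp(4)=18; psi_qq(-2)=-18, psi_qq(4)=18.
Local maxima occur where both diagonal entries negative: (-2, -2). Count: 1.

1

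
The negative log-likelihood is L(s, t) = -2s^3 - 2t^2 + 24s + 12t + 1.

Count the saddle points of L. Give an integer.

1

L separates as a function of s plus a function of t, so ∇L=0 decouples.
∂L/∂s = -6(s - 2)(s + 2) = 0 at s ∈ {-2, 2}; ∂L/∂t = -4(t - 3) = 0 at t ∈ {3}.
The Hessian is diagonal: diag(L_ss, L_tt). Second derivatives: L_ss(-2)=24, L_ss(2)=-24; L_tt(3)=-4.
Saddle points occur where the two diagonal entries have opposite signs: (-2, 3). Count: 1.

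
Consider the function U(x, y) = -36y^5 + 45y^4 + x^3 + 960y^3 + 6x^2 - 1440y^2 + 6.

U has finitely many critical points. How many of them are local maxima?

U separates as a function of x plus a function of y, so ∇U=0 decouples.
∂U/∂x = 3x(x + 4) = 0 at x ∈ {-4, 0}; ∂U/∂y = -180y(y - 4)(y - 1)(y + 4) = 0 at y ∈ {-4, 0, 1, 4}.
The Hessian is diagonal: diag(U_xx, U_yy). Second derivatives: U_xx(-4)=-12, U_xx(0)=12; U_yy(-4)=28800, U_yy(0)=-2880, U_yy(1)=2700, U_yy(4)=-17280.
Local maxima occur where both diagonal entries negative: (-4, 0), (-4, 4). Count: 2.

2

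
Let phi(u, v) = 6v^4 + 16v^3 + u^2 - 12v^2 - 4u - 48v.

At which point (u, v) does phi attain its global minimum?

(2, 1)

phi(u,v) separates as P(u) + Q(v), so its minimum is min P + min Q.
P'(u) = 2u - 4 vanishes at u ∈ {2}; Q'(v) = 24(v - 1)(v + 1)(v + 2) vanishes at v ∈ {-2, -1, 1}.
Local minima of P (where P''>0): P(2)=-4. Local minima of Q: Q(-2)=16, Q(1)=-38.
So the global minimum of phi is P(2) + Q(1) = -4 − 38 = -42, attained at (2, 1).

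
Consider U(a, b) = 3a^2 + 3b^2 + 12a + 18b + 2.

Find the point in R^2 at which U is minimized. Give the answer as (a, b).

U(a,b) separates as P(a) + Q(b) + 2, so its minimum is min P + min Q + 2.
P'(a) = 6a + 12 vanishes at a ∈ {-2}; Q'(b) = 6b + 18 vanishes at b ∈ {-3}.
Local minima of P (where P''>0): P(-2)=-12. Local minima of Q: Q(-3)=-27.
So the global minimum of U is P(-2) + Q(-3) + 2 = -12 − 27 + 2 = -37, attained at (-2, -3).

(-2, -3)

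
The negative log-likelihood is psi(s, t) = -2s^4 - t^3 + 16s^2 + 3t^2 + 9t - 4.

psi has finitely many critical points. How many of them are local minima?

1

psi separates as a function of s plus a function of t, so ∇psi=0 decouples.
∂psi/∂s = -8s(s - 2)(s + 2) = 0 at s ∈ {-2, 0, 2}; ∂psi/∂t = -3(t - 3)(t + 1) = 0 at t ∈ {-1, 3}.
The Hessian is diagonal: diag(psi_ss, psi_tt). Second derivatives: psi_ss(-2)=-64, psi_ss(0)=32, psi_ss(2)=-64; psi_tt(-1)=12, psi_tt(3)=-12.
Local minima occur where both diagonal entries positive: (0, -1). Count: 1.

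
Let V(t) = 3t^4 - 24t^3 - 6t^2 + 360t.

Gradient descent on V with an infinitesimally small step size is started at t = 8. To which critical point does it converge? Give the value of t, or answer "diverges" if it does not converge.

V'(t) = 12(t - 5)(t - 3)(t + 2), so V'(8) = 1800.
Gradient descent moves in the -V' direction, i.e. t is decreasing.
The nearest critical point in that direction is t = 5, where V'' = 168 > 0 (a local minimum). The iterate converges there.

5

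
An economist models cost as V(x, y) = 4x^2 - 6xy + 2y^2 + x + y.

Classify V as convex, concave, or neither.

neither

V is quadratic, so its Hessian is the constant matrix H = [[8, -6], [-6, 4]].
det(H) = -4, tr(H) = 12.
det(H) < 0, so H is indefinite: neither convex nor concave.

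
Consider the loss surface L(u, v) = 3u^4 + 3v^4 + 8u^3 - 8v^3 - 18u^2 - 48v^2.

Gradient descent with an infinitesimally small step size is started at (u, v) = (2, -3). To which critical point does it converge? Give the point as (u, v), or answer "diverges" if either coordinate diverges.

L is separable, so gradient descent decouples: u follows -∂L/∂u, v follows -∂L/∂v.
∂L/∂u = 12u(u - 1)(u + 3); at u=2 this is 120, so u decreases.
∂L/∂v = 12v(v - 4)(v + 2); at v=-3 this is -252, so v increases.
u converges to its nearest critical value 1 (a local min of the u-part); v converges to -2. The iterate converges to (1, -2).

(1, -2)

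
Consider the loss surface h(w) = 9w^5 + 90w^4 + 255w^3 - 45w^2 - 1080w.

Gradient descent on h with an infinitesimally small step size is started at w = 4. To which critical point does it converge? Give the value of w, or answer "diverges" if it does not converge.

1

h'(w) = 45(w - 1)(w + 2)(w + 3)(w + 4), so h'(4) = 45360.
Gradient descent moves in the -h' direction, i.e. w is decreasing.
The nearest critical point in that direction is w = 1, where h'' = 2700 > 0 (a local minimum). The iterate converges there.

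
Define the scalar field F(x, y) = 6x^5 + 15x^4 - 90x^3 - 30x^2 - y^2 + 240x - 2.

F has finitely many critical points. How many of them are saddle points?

F separates as a function of x plus a function of y, so ∇F=0 decouples.
∂F/∂x = 30(x - 2)(x - 1)(x + 1)(x + 4) = 0 at x ∈ {-4, -1, 1, 2}; ∂F/∂y = -2y = 0 at y ∈ {0}.
The Hessian is diagonal: diag(F_xx, F_yy). Second derivatives: F_xx(-4)=-2700, F_xx(-1)=540, F_xx(1)=-300, F_xx(2)=540; F_yy(0)=-2.
Saddle points occur where the two diagonal entries have opposite signs: (-1, 0), (2, 0). Count: 2.

2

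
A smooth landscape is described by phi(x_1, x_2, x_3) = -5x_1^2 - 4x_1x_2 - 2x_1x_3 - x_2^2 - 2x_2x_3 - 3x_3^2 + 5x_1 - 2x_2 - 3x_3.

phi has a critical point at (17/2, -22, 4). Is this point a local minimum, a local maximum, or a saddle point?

local maximum

The Hessian is constant: H = [[-10, -4, -2], [-4, -2, -2], [-2, -2, -6]].
Leading principal minors: Δ₁ = -10, Δ₂ = 4, Δ₃ = -8.
The minors alternate sign starting negative (−, +, −), so H is negative definite: a local maximum.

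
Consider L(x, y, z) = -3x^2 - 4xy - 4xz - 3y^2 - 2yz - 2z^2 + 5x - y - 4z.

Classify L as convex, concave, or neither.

L is quadratic, so its Hessian is the constant matrix H = [[-6, -4, -4], [-4, -6, -2], [-4, -2, -4]].
Leading principal minors: -6, 20, -24.
Signs alternate −, +, − ⇒ H ≺ 0 ⇒ concave.

concave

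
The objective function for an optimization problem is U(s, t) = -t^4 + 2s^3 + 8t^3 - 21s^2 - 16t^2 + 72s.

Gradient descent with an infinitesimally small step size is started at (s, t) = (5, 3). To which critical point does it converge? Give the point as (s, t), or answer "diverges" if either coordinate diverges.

(4, 2)

U is separable, so gradient descent decouples: s follows -∂U/∂s, t follows -∂U/∂t.
∂U/∂s = 6(s - 4)(s - 3); at s=5 this is 12, so s decreases.
∂U/∂t = -4t(t - 4)(t - 2); at t=3 this is 12, so t decreases.
s converges to its nearest critical value 4 (a local min of the s-part); t converges to 2. The iterate converges to (4, 2).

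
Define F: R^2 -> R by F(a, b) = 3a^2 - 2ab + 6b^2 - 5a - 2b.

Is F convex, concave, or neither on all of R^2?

F is quadratic, so its Hessian is the constant matrix H = [[6, -2], [-2, 12]].
det(H) = 68, tr(H) = 18.
det(H) > 0 and tr(H) > 0, so H is positive definite everywhere: convex.

convex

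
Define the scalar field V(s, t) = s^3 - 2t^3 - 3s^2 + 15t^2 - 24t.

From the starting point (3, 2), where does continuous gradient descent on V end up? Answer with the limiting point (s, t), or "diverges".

V is separable, so gradient descent decouples: s follows -∂V/∂s, t follows -∂V/∂t.
∂V/∂s = 3s(s - 2); at s=3 this is 9, so s decreases.
∂V/∂t = -6(t - 4)(t - 1); at t=2 this is 12, so t decreases.
s converges to its nearest critical value 2 (a local min of the s-part); t converges to 1. The iterate converges to (2, 1).

(2, 1)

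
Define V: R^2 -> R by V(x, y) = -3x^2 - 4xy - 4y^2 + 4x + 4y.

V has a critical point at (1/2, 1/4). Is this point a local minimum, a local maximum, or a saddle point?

The Hessian of V is constant: H = [[-6, -4], [-4, -8]].
det(H) = (-6)·(-8) − (-4)² = 32.
det(H) > 0 and tr(H) = -14 < 0, so H is negative definite and the point is a local maximum.

local maximum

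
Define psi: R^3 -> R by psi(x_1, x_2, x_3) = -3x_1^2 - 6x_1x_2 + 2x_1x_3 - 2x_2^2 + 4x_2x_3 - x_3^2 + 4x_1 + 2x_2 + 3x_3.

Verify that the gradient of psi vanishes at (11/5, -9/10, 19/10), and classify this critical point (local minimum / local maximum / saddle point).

∇psi = (-6x_1 - 6x_2 + 2x_3 + 4, -6x_1 - 4x_2 + 4x_3 + 2, 2x_1 + 4x_2 - 2x_3 + 3); substituting (11/5, -9/10, 19/10) gives ∇psi = (0, 0, 0), so (11/5, -9/10, 19/10) is indeed a critical point.
The Hessian is constant: H = [[-6, -6, 2], [-6, -4, 4], [2, 4, -2]].
Leading principal minors: Δ₁ = -6, Δ₂ = -12, Δ₃ = 40.
The minors fit neither the all-positive nor the alternating-sign pattern, so H is indefinite: a saddle point.

saddle point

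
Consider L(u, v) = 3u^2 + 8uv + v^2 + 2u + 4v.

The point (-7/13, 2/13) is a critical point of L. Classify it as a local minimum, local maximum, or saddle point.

saddle point

The Hessian of L is constant: H = [[6, 8], [8, 2]].
det(H) = 6·2 − 8² = -52.
Since det(H) < 0, H is indefinite and the critical point is a saddle point.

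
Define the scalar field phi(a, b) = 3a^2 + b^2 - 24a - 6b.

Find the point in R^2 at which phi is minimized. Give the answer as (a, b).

phi(a,b) separates as P(a) + Q(b), so its minimum is min P + min Q.
P'(a) = 6a - 24 vanishes at a ∈ {4}; Q'(b) = 2b - 6 vanishes at b ∈ {3}.
Local minima of P (where P''>0): P(4)=-48. Local minima of Q: Q(3)=-9.
So the global minimum of phi is P(4) + Q(3) = -48 − 9 = -57, attained at (4, 3).

(4, 3)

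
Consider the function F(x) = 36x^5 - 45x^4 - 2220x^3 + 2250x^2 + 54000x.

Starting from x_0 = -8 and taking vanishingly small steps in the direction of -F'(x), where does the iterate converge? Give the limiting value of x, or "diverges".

diverges

F'(x) = 180(x - 5)(x - 4)(x + 3)(x + 5), so F'(-8) = 421200.
Gradient descent moves in the -F' direction, i.e. x is decreasing.
There is no critical point below x=-8, and F' keeps the same sign, so the iterate runs off to −∞.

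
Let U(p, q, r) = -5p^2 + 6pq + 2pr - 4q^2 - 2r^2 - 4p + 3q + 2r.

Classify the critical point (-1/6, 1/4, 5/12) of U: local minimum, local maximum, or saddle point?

The Hessian is constant: H = [[-10, 6, 2], [6, -8, 0], [2, 0, -4]].
Leading principal minors: Δ₁ = -10, Δ₂ = 44, Δ₃ = -144.
The minors alternate sign starting negative (−, +, −), so H is negative definite: a local maximum.

local maximum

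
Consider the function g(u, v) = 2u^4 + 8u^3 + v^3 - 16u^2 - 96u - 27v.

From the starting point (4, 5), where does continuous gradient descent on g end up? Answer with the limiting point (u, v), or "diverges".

g is separable, so gradient descent decouples: u follows -∂g/∂u, v follows -∂g/∂v.
∂g/∂u = 8(u - 2)(u + 2)(u + 3); at u=4 this is 672, so u decreases.
∂g/∂v = 3(v - 3)(v + 3); at v=5 this is 48, so v decreases.
u converges to its nearest critical value 2 (a local min of the u-part); v converges to 3. The iterate converges to (2, 3).

(2, 3)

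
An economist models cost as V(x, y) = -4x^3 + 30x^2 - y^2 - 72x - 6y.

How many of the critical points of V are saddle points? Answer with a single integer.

V separates as a function of x plus a function of y, so ∇V=0 decouples.
∂V/∂x = -12(x - 3)(x - 2) = 0 at x ∈ {2, 3}; ∂V/∂y = -2(y + 3) = 0 at y ∈ {-3}.
The Hessian is diagonal: diag(V_xx, V_yy). Second derivatives: V_xx(2)=12, V_xx(3)=-12; V_yy(-3)=-2.
Saddle points occur where the two diagonal entries have opposite signs: (2, -3). Count: 1.

1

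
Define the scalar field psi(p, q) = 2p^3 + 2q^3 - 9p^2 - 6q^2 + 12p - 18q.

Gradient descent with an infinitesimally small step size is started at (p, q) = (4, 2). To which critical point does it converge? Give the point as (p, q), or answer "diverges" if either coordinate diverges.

(2, 3)

psi is separable, so gradient descent decouples: p follows -∂psi/∂p, q follows -∂psi/∂q.
∂psi/∂p = 6(p - 2)(p - 1); at p=4 this is 36, so p decreases.
∂psi/∂q = 6(q - 3)(q + 1); at q=2 this is -18, so q increases.
p converges to its nearest critical value 2 (a local min of the p-part); q converges to 3. The iterate converges to (2, 3).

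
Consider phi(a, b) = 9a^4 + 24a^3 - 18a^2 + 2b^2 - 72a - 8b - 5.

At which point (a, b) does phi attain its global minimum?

(1, 2)

phi(a,b) separates as P(a) + Q(b) − 5, so its minimum is min P + min Q − 5.
P'(a) = 36(a - 1)(a + 1)(a + 2) vanishes at a ∈ {-2, -1, 1}; Q'(b) = 4b - 8 vanishes at b ∈ {2}.
Local minima of P (where P''>0): P(-2)=24, P(1)=-57. Local minima of Q: Q(2)=-8.
So the global minimum of phi is P(1) + Q(2) − 5 = -57 − 8 − 5 = -70, attained at (1, 2).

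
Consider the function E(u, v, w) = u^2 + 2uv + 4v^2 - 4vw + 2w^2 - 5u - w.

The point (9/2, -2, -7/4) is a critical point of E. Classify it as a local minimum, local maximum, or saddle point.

The Hessian is constant: H = [[2, 2, 0], [2, 8, -4], [0, -4, 4]].
Leading principal minors: Δ₁ = 2, Δ₂ = 12, Δ₃ = 16.
All leading minors are positive, so H is positive definite: a local minimum.

local minimum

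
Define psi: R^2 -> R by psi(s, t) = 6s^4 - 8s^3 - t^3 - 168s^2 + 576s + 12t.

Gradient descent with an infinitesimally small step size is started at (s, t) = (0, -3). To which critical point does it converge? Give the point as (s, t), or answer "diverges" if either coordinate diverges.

psi is separable, so gradient descent decouples: s follows -∂psi/∂s, t follows -∂psi/∂t.
∂psi/∂s = 24(s - 3)(s - 2)(s + 4); at s=0 this is 576, so s decreases.
∂psi/∂t = -3(t - 2)(t + 2); at t=-3 this is -15, so t increases.
s converges to its nearest critical value -4 (a local min of the s-part); t converges to -2. The iterate converges to (-4, -2).

(-4, -2)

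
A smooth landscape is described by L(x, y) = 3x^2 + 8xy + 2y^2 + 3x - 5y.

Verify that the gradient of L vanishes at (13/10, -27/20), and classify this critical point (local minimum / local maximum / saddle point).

saddle point

∇L = (6x + 8y + 3, 8x + 4y - 5); substituting (13/10, -27/20) gives ∇L = (0, 0), so (13/10, -27/20) is indeed a critical point.
The Hessian of L is constant: H = [[6, 8], [8, 4]].
det(H) = 6·4 − 8² = -40.
Since det(H) < 0, H is indefinite and the critical point is a saddle point.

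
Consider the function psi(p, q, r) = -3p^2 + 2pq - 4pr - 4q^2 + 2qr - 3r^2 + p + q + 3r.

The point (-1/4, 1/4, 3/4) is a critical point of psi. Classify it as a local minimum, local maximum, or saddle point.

local maximum

The Hessian is constant: H = [[-6, 2, -4], [2, -8, 2], [-4, 2, -6]].
Leading principal minors: Δ₁ = -6, Δ₂ = 44, Δ₃ = -144.
The minors alternate sign starting negative (−, +, −), so H is negative definite: a local maximum.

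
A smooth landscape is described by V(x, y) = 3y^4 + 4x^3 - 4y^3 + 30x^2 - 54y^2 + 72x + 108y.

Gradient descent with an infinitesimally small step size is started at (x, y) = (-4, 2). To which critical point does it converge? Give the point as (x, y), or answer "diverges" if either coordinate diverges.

diverges

V is separable, so gradient descent decouples: x follows -∂V/∂x, y follows -∂V/∂y.
∂V/∂x = 12(x + 2)(x + 3); at x=-4 this is 24, so x decreases.
∂V/∂y = 12(y - 3)(y - 1)(y + 3); at y=2 this is -60, so y increases.
The x-coordinate has no critical point in that direction and runs off to infinity.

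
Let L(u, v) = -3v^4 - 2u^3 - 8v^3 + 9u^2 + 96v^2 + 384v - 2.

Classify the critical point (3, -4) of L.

local maximum

The mixed partial ∂²L/∂u∂v is 0, so the Hessian at any point is diag(L_uu, L_vv) = diag(6(-2u + 3), 12(-3v^2 - 4v + 16)).
At (3, -4): H = diag(-18, -192).
Both eigenvalues are negative, so H is negative definite: a local maximum.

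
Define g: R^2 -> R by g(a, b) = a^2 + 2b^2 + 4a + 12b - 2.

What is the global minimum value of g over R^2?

g(a,b) separates as P(a) + Q(b) − 2, so its minimum is min P + min Q − 2.
P'(a) = 2a + 4 vanishes at a ∈ {-2}; Q'(b) = 4b + 12 vanishes at b ∈ {-3}.
Local minima of P (where P''>0): P(-2)=-4. Local minima of Q: Q(-3)=-18.
So the global minimum of g is P(-2) + Q(-3) − 2 = -4 − 18 − 2 = -24, attained at (-2, -3).

-24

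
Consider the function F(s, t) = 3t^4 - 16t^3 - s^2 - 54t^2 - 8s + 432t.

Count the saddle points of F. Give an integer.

F separates as a function of s plus a function of t, so ∇F=0 decouples.
∂F/∂s = -2(s + 4) = 0 at s ∈ {-4}; ∂F/∂t = 12(t - 4)(t - 3)(t + 3) = 0 at t ∈ {-3, 3, 4}.
The Hessian is diagonal: diag(F_ss, F_tt). Second derivatives: F_ss(-4)=-2; F_tt(-3)=504, F_tt(3)=-72, F_tt(4)=84.
Saddle points occur where the two diagonal entries have opposite signs: (-4, -3), (-4, 4). Count: 2.

2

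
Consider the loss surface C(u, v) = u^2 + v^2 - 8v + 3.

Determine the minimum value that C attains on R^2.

C(u,v) separates as P(u) + Q(v) + 3, so its minimum is min P + min Q + 3.
P'(u) = 2u vanishes at u ∈ {0}; Q'(v) = 2v - 8 vanishes at v ∈ {4}.
Local minima of P (where P''>0): P(0)=0. Local minima of Q: Q(4)=-16.
So the global minimum of C is P(0) + Q(4) + 3 = 0 − 16 + 3 = -13, attained at (0, 4).

-13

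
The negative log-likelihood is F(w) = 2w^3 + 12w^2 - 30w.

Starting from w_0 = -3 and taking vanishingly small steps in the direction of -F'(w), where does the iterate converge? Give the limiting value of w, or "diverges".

1

F'(w) = 6(w - 1)(w + 5), so F'(-3) = -48.
Gradient descent moves in the -F' direction, i.e. w is increasing.
The nearest critical point in that direction is w = 1, where F'' = 36 > 0 (a local minimum). The iterate converges there.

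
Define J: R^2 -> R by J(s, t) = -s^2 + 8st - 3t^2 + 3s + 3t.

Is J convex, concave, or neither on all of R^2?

neither

J is quadratic, so its Hessian is the constant matrix H = [[-2, 8], [8, -6]].
det(H) = -52, tr(H) = -8.
det(H) < 0, so H is indefinite: neither convex nor concave.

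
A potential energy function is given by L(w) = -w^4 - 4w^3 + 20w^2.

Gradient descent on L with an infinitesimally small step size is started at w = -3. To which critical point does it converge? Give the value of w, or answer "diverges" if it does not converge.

0

L'(w) = -4w(w - 2)(w + 5), so L'(-3) = -120.
Gradient descent moves in the -L' direction, i.e. w is increasing.
The nearest critical point in that direction is w = 0, where L'' = 40 > 0 (a local minimum). The iterate converges there.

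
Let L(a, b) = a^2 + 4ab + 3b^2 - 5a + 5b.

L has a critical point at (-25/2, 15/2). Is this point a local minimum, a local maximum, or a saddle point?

saddle point

The Hessian of L is constant: H = [[2, 4], [4, 6]].
det(H) = 2·6 − 4² = -4.
Since det(H) < 0, H is indefinite and the critical point is a saddle point.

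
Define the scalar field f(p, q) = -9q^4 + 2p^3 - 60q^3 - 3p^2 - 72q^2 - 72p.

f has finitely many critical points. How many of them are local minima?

1

f separates as a function of p plus a function of q, so ∇f=0 decouples.
∂f/∂p = 6(p - 4)(p + 3) = 0 at p ∈ {-3, 4}; ∂f/∂q = -36q(q + 1)(q + 4) = 0 at q ∈ {-4, -1, 0}.
The Hessian is diagonal: diag(f_pp, f_qq). Second derivatives: f_pp(-3)=-42, f_pp(4)=42; f_qq(-4)=-432, f_qq(-1)=108, f_qq(0)=-144.
Local minima occur where both diagonal entries positive: (4, -1). Count: 1.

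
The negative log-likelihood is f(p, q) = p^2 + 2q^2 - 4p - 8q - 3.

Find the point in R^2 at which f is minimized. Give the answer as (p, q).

f(p,q) separates as A(p) + B(q) − 3, so its minimum is min A + min B − 3.
A'(p) = 2p - 4 vanishes at p ∈ {2}; B'(q) = 4q - 8 vanishes at q ∈ {2}.
Local minima of A (where A''>0): A(2)=-4. Local minima of B: B(2)=-8.
So the global minimum of f is A(2) + B(2) − 3 = -4 − 8 − 3 = -15, attained at (2, 2).

(2, 2)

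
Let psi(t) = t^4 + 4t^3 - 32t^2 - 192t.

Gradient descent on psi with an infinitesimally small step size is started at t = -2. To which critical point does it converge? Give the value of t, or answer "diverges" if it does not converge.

4

psi'(t) = 4(t - 4)(t + 3)(t + 4), so psi'(-2) = -48.
Gradient descent moves in the -psi' direction, i.e. t is increasing.
The nearest critical point in that direction is t = 4, where psi'' = 224 > 0 (a local minimum). The iterate converges there.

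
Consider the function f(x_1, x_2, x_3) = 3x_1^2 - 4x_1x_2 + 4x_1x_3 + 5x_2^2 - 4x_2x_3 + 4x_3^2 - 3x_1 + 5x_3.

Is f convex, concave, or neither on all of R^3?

convex

f is quadratic, so its Hessian is the constant matrix H = [[6, -4, 4], [-4, 10, -4], [4, -4, 8]].
Leading principal minors: 6, 44, 224.
All positive ⇒ H ≻ 0 ⇒ convex.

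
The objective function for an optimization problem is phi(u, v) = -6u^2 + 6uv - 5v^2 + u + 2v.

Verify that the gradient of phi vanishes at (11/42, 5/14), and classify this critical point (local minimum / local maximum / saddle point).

local maximum

∇phi = (-12u + 6v + 1, 6u - 10v + 2); substituting (11/42, 5/14) gives ∇phi = (0, 0), so (11/42, 5/14) is indeed a critical point.
The Hessian of phi is constant: H = [[-12, 6], [6, -10]].
det(H) = (-12)·(-10) − 6² = 84.
det(H) > 0 and tr(H) = -22 < 0, so H is negative definite and the point is a local maximum.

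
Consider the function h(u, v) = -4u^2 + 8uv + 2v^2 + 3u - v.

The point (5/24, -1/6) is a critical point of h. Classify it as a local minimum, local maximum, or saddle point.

The Hessian of h is constant: H = [[-8, 8], [8, 4]].
det(H) = (-8)·4 − 8² = -96.
Since det(H) < 0, H is indefinite and the critical point is a saddle point.

saddle point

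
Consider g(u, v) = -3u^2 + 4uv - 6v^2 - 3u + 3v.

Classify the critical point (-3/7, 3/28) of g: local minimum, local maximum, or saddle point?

The Hessian of g is constant: H = [[-6, 4], [4, -12]].
det(H) = (-6)·(-12) − 4² = 56.
det(H) > 0 and tr(H) = -18 < 0, so H is negative definite and the point is a local maximum.

local maximum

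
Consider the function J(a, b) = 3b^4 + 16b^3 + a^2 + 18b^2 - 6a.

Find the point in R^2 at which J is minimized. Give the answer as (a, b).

(3, -3)

J(a,b) separates as P(a) + Q(b), so its minimum is min P + min Q.
P'(a) = 2a - 6 vanishes at a ∈ {3}; Q'(b) = 12b(b + 1)(b + 3) vanishes at b ∈ {-3, -1, 0}.
Local minima of P (where P''>0): P(3)=-9. Local minima of Q: Q(-3)=-27, Q(0)=0.
So the global minimum of J is P(3) + Q(-3) = -9 − 27 = -36, attained at (3, -3).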